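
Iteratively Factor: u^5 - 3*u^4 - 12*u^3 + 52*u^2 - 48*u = (u + 4)*(u^4 - 7*u^3 + 16*u^2 - 12*u) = (u - 2)*(u + 4)*(u^3 - 5*u^2 + 6*u) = u*(u - 2)*(u + 4)*(u^2 - 5*u + 6) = u*(u - 2)^2*(u + 4)*(u - 3)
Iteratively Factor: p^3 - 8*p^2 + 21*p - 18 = (p - 3)*(p^2 - 5*p + 6) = (p - 3)^2*(p - 2)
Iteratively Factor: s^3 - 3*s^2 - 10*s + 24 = (s - 4)*(s^2 + s - 6) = (s - 4)*(s - 2)*(s + 3)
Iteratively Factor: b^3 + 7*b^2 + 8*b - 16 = (b + 4)*(b^2 + 3*b - 4) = (b - 1)*(b + 4)*(b + 4)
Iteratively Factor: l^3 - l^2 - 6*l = (l + 2)*(l^2 - 3*l) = l*(l + 2)*(l - 3)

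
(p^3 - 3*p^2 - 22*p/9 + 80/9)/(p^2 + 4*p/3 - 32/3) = (3*p^2 - p - 10)/(3*(p + 4))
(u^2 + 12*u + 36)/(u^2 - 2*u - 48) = (u + 6)/(u - 8)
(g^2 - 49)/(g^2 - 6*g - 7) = (g + 7)/(g + 1)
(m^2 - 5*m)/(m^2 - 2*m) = (m - 5)/(m - 2)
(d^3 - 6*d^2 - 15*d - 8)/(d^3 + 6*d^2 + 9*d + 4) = (d - 8)/(d + 4)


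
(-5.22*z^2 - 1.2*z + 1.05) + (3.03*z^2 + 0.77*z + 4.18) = -2.19*z^2 - 0.43*z + 5.23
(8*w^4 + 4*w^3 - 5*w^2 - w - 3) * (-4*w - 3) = -32*w^5 - 40*w^4 + 8*w^3 + 19*w^2 + 15*w + 9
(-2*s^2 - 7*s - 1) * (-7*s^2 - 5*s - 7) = 14*s^4 + 59*s^3 + 56*s^2 + 54*s + 7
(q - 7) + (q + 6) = 2*q - 1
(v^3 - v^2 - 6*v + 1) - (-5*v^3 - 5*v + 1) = 6*v^3 - v^2 - v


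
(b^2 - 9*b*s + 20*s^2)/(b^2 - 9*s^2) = (b^2 - 9*b*s + 20*s^2)/(b^2 - 9*s^2)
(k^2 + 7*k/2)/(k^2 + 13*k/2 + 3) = k*(2*k + 7)/(2*k^2 + 13*k + 6)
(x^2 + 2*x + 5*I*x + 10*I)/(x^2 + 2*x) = (x + 5*I)/x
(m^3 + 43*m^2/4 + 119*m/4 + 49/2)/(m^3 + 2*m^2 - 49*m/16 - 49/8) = 4*(m + 7)/(4*m - 7)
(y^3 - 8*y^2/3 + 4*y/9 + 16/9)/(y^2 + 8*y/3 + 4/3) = (3*y^2 - 10*y + 8)/(3*(y + 2))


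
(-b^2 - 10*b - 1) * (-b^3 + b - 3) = b^5 + 10*b^4 - 7*b^2 + 29*b + 3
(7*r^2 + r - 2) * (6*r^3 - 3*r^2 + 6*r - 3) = 42*r^5 - 15*r^4 + 27*r^3 - 9*r^2 - 15*r + 6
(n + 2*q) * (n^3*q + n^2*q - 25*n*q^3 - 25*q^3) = n^4*q + 2*n^3*q^2 + n^3*q - 25*n^2*q^3 + 2*n^2*q^2 - 50*n*q^4 - 25*n*q^3 - 50*q^4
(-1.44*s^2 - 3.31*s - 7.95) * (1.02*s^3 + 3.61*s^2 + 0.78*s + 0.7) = -1.4688*s^5 - 8.5746*s^4 - 21.1813*s^3 - 32.2893*s^2 - 8.518*s - 5.565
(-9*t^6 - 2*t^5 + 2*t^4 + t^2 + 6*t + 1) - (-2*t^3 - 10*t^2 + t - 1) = -9*t^6 - 2*t^5 + 2*t^4 + 2*t^3 + 11*t^2 + 5*t + 2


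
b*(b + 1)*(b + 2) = b^3 + 3*b^2 + 2*b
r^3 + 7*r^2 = r^2*(r + 7)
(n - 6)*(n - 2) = n^2 - 8*n + 12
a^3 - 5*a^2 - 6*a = a*(a - 6)*(a + 1)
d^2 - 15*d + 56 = (d - 8)*(d - 7)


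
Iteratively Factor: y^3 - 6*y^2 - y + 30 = (y + 2)*(y^2 - 8*y + 15) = (y - 5)*(y + 2)*(y - 3)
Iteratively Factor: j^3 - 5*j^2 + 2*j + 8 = (j - 2)*(j^2 - 3*j - 4) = (j - 2)*(j + 1)*(j - 4)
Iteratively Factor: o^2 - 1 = (o + 1)*(o - 1)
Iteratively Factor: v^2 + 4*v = (v)*(v + 4)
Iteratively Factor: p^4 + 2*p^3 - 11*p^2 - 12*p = (p + 1)*(p^3 + p^2 - 12*p) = (p + 1)*(p + 4)*(p^2 - 3*p) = (p - 3)*(p + 1)*(p + 4)*(p)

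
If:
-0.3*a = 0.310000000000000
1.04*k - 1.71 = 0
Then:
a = -1.03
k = 1.64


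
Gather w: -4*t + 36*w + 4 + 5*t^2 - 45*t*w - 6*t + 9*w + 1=5*t^2 - 10*t + w*(45 - 45*t) + 5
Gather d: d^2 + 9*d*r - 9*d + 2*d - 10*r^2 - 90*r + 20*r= d^2 + d*(9*r - 7) - 10*r^2 - 70*r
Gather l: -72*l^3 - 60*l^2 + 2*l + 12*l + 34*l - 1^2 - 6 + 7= -72*l^3 - 60*l^2 + 48*l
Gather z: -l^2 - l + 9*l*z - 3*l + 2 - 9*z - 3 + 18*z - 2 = -l^2 - 4*l + z*(9*l + 9) - 3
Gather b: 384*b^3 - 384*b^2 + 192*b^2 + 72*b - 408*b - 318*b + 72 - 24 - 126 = 384*b^3 - 192*b^2 - 654*b - 78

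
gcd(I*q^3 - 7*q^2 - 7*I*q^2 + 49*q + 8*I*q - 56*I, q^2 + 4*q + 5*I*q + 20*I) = 1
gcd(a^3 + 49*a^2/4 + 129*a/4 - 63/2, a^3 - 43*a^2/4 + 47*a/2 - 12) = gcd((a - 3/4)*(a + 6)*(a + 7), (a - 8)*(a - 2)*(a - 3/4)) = a - 3/4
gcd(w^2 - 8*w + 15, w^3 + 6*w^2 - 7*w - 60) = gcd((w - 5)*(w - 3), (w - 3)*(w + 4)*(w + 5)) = w - 3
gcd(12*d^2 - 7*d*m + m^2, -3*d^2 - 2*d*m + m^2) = 3*d - m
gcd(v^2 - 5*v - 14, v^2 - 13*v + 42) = v - 7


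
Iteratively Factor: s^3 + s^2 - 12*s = (s)*(s^2 + s - 12) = s*(s - 3)*(s + 4)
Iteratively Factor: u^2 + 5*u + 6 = (u + 2)*(u + 3)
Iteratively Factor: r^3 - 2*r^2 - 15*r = (r - 5)*(r^2 + 3*r) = (r - 5)*(r + 3)*(r)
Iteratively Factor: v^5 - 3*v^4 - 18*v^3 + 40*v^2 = (v)*(v^4 - 3*v^3 - 18*v^2 + 40*v) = v^2*(v^3 - 3*v^2 - 18*v + 40) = v^2*(v + 4)*(v^2 - 7*v + 10) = v^2*(v - 5)*(v + 4)*(v - 2)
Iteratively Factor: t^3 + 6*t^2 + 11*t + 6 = (t + 3)*(t^2 + 3*t + 2) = (t + 2)*(t + 3)*(t + 1)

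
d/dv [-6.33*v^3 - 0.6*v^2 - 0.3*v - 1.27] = -18.99*v^2 - 1.2*v - 0.3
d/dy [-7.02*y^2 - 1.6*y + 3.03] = -14.04*y - 1.6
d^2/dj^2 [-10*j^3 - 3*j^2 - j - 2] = -60*j - 6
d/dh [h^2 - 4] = 2*h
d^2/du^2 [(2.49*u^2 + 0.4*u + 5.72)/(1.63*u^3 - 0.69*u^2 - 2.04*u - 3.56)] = (13.231362*u^6 + 6.37656*u^5 + 229.348824*u^4 + 95.3842560000001*u^3 - 106.626288*u^2 + 241.565568*u + 76.812096)/(4.330747*u^9 - 5.499783*u^8 - 13.932099*u^7 - 14.937873*u^6 + 41.460084*u^5 + 57.327012*u^4 + 23.417904*u^3 - 70.68024*u^2 - 77.562432*u - 45.118016)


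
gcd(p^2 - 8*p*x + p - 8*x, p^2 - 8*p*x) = -p + 8*x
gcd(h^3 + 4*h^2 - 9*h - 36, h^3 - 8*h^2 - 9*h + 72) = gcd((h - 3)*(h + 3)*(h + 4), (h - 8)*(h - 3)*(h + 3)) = h^2 - 9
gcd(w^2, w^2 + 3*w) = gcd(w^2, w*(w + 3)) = w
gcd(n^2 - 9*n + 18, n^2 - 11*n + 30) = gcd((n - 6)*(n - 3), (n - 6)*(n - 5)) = n - 6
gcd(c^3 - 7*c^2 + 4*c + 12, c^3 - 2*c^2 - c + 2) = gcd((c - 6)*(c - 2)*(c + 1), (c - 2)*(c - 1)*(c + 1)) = c^2 - c - 2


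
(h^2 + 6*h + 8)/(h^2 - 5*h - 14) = (h + 4)/(h - 7)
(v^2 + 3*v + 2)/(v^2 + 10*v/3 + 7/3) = 3*(v + 2)/(3*v + 7)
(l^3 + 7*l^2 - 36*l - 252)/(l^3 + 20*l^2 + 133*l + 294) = (l - 6)/(l + 7)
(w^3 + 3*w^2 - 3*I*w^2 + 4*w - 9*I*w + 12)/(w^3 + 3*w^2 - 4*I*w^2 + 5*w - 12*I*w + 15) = (w - 4*I)/(w - 5*I)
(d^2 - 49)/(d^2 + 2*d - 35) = (d - 7)/(d - 5)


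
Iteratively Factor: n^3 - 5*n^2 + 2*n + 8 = (n + 1)*(n^2 - 6*n + 8) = (n - 2)*(n + 1)*(n - 4)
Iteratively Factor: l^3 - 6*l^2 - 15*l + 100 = (l + 4)*(l^2 - 10*l + 25) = (l - 5)*(l + 4)*(l - 5)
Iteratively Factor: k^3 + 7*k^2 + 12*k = (k)*(k^2 + 7*k + 12) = k*(k + 3)*(k + 4)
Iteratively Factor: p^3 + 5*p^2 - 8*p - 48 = (p - 3)*(p^2 + 8*p + 16) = (p - 3)*(p + 4)*(p + 4)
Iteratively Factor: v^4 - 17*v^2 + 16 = (v - 4)*(v^3 + 4*v^2 - v - 4) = (v - 4)*(v - 1)*(v^2 + 5*v + 4) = (v - 4)*(v - 1)*(v + 1)*(v + 4)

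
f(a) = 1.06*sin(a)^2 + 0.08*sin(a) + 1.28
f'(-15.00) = 0.99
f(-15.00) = 1.68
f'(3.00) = -0.38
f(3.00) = 1.31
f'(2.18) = -1.04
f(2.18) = 2.06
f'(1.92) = -0.71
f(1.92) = 2.29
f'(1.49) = 0.18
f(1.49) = 2.41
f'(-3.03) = 0.16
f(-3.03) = 1.28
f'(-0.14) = -0.21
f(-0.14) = 1.29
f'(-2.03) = 0.81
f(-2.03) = 2.06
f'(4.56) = 0.31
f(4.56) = 2.24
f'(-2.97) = 0.28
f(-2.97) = 1.30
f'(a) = 2.12*sin(a)*cos(a) + 0.08*cos(a)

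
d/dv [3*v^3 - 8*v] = 9*v^2 - 8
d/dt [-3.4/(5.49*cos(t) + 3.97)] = -18.666*sin(t)/(5.49*cos(t) + 3.97)^2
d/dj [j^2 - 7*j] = 2*j - 7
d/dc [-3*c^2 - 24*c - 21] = -6*c - 24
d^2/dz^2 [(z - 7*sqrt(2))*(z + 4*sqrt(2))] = 2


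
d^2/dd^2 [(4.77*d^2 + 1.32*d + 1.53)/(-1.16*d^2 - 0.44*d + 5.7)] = (1.31683200000001*d^3 - 201.588048*d^2 - 57.052512*d - 337.400856)/(1.560896*d^6 + 1.776192*d^5 - 22.336032*d^4 - 17.370496*d^3 + 109.75464*d^2 + 42.8868*d - 185.193)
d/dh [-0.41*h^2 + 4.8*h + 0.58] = 4.8 - 0.82*h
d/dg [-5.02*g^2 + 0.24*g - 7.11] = 0.24 - 10.04*g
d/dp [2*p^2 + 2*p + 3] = 4*p + 2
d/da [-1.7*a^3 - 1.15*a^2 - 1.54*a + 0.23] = -5.1*a^2 - 2.3*a - 1.54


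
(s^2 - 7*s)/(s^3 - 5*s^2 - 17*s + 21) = s/(s^2 + 2*s - 3)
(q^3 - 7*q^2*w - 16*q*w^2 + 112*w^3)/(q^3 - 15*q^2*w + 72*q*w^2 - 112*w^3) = (q + 4*w)/(q - 4*w)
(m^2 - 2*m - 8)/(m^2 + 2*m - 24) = (m + 2)/(m + 6)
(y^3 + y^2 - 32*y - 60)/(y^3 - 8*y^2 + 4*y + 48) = (y + 5)/(y - 4)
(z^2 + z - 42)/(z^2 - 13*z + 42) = (z + 7)/(z - 7)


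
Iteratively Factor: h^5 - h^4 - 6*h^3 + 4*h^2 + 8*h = (h - 2)*(h^4 + h^3 - 4*h^2 - 4*h) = (h - 2)^2*(h^3 + 3*h^2 + 2*h) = h*(h - 2)^2*(h^2 + 3*h + 2) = h*(h - 2)^2*(h + 2)*(h + 1)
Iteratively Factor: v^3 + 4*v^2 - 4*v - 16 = (v + 4)*(v^2 - 4) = (v + 2)*(v + 4)*(v - 2)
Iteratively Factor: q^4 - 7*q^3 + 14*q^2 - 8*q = (q - 2)*(q^3 - 5*q^2 + 4*q) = q*(q - 2)*(q^2 - 5*q + 4) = q*(q - 2)*(q - 1)*(q - 4)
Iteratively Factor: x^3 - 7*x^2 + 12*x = (x - 3)*(x^2 - 4*x) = x*(x - 3)*(x - 4)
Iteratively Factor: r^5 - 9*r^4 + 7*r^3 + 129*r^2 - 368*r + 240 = (r - 5)*(r^4 - 4*r^3 - 13*r^2 + 64*r - 48) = (r - 5)*(r - 4)*(r^3 - 13*r + 12) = (r - 5)*(r - 4)*(r - 3)*(r^2 + 3*r - 4) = (r - 5)*(r - 4)*(r - 3)*(r + 4)*(r - 1)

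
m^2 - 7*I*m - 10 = (m - 5*I)*(m - 2*I)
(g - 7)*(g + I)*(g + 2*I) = g^3 - 7*g^2 + 3*I*g^2 - 2*g - 21*I*g + 14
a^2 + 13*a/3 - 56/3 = (a - 8/3)*(a + 7)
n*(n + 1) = n^2 + n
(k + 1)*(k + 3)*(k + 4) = k^3 + 8*k^2 + 19*k + 12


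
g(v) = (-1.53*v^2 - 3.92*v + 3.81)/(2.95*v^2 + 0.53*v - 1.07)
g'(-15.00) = 0.01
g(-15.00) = -0.43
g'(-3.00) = 0.27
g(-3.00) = 0.08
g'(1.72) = 0.01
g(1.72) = -0.87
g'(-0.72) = 3575.79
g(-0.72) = 75.17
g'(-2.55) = 0.43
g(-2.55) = 0.23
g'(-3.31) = 0.21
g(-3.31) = 0.00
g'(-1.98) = 0.92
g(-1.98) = 0.59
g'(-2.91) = 0.30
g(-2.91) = 0.10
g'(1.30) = -0.22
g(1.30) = -0.84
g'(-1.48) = 2.55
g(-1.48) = 1.36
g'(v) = (-5.9*v - 0.53)*(-1.53*v^2 - 3.92*v + 3.81)/(2.95*v^2 + 0.53*v - 1.07)^2 + (-3.06*v - 3.92)/(2.95*v^2 + 0.53*v - 1.07)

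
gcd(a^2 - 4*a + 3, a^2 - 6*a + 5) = a - 1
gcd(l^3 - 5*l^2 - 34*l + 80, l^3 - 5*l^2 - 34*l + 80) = l^3 - 5*l^2 - 34*l + 80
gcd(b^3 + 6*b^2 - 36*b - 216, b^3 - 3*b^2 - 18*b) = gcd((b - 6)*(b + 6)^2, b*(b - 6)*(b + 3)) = b - 6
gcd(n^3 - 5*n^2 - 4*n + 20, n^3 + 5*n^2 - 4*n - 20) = n^2 - 4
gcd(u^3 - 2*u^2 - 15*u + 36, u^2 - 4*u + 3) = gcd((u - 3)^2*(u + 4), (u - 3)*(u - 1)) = u - 3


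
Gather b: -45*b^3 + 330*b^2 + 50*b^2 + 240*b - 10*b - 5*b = -45*b^3 + 380*b^2 + 225*b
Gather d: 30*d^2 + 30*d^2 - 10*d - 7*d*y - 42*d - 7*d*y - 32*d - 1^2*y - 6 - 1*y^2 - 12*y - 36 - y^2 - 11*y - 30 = 60*d^2 + d*(-14*y - 84) - 2*y^2 - 24*y - 72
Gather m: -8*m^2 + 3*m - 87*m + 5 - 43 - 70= -8*m^2 - 84*m - 108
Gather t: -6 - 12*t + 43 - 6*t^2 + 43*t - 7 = -6*t^2 + 31*t + 30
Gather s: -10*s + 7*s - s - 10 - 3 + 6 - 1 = -4*s - 8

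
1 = 1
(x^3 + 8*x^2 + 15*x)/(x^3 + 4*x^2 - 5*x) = (x + 3)/(x - 1)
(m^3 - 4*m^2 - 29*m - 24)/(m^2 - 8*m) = m + 4 + 3/m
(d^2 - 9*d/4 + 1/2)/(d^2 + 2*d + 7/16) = 4*(4*d^2 - 9*d + 2)/(16*d^2 + 32*d + 7)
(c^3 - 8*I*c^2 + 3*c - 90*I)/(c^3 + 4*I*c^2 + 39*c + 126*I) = (c - 5*I)/(c + 7*I)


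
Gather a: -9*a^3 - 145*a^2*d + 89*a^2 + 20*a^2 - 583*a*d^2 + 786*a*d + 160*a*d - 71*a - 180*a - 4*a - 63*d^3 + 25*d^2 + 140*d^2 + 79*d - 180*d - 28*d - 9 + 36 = -9*a^3 + a^2*(109 - 145*d) + a*(-583*d^2 + 946*d - 255) - 63*d^3 + 165*d^2 - 129*d + 27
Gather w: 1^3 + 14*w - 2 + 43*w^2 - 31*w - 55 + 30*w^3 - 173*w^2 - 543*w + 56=30*w^3 - 130*w^2 - 560*w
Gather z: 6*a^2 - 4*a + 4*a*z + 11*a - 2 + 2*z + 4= 6*a^2 + 7*a + z*(4*a + 2) + 2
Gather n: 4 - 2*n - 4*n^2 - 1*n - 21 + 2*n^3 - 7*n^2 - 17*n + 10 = 2*n^3 - 11*n^2 - 20*n - 7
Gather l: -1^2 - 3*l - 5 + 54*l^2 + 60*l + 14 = 54*l^2 + 57*l + 8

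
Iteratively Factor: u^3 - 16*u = (u - 4)*(u^2 + 4*u) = u*(u - 4)*(u + 4)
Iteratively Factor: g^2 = (g)*(g)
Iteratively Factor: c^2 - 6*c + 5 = (c - 1)*(c - 5)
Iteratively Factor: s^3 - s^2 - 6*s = (s + 2)*(s^2 - 3*s) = (s - 3)*(s + 2)*(s)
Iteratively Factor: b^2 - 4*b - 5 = (b + 1)*(b - 5)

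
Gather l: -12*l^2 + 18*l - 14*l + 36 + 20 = -12*l^2 + 4*l + 56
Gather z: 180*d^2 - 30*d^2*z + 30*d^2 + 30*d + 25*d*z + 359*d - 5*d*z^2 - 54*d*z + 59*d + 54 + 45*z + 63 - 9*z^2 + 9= 210*d^2 + 448*d + z^2*(-5*d - 9) + z*(-30*d^2 - 29*d + 45) + 126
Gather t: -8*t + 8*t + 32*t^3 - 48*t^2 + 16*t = 32*t^3 - 48*t^2 + 16*t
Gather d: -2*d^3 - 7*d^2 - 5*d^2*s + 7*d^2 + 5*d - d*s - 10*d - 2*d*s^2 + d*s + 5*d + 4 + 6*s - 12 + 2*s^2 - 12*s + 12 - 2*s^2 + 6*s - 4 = -2*d^3 - 5*d^2*s - 2*d*s^2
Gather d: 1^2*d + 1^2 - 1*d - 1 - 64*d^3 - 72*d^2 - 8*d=-64*d^3 - 72*d^2 - 8*d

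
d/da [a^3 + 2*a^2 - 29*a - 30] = 3*a^2 + 4*a - 29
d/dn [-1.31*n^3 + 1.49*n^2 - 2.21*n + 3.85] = -3.93*n^2 + 2.98*n - 2.21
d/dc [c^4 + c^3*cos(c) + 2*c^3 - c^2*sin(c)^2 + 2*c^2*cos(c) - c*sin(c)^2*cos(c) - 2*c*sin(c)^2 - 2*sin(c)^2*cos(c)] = -c^3*sin(c) + 4*c^3 - 2*c^2*sin(c) - c^2*sin(2*c) + 3*c^2*cos(c) + 6*c^2 + c*sin(c)/4 - 2*c*sin(2*c) - 3*c*sin(3*c)/4 + 4*c*cos(c) + c*cos(2*c) - c + sin(c)/2 - 3*sin(3*c)/2 - cos(c)/4 + cos(2*c) + cos(3*c)/4 - 1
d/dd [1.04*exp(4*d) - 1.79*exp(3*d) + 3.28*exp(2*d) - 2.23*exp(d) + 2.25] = (4.16*exp(3*d) - 5.37*exp(2*d) + 6.56*exp(d) - 2.23)*exp(d)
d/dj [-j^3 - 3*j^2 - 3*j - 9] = -3*j^2 - 6*j - 3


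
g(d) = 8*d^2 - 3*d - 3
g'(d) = 16*d - 3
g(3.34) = 76.22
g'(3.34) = 50.44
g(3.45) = 81.87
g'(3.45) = 52.20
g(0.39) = -2.95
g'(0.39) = 3.24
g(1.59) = 12.45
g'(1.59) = 22.44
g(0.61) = -1.85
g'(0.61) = 6.76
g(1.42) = 8.87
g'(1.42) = 19.72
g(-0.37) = -0.79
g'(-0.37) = -8.92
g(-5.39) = 245.59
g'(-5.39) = -89.24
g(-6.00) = 303.00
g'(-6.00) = -99.00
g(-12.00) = 1185.00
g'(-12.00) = -195.00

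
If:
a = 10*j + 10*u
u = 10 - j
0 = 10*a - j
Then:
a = 100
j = 1000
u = -990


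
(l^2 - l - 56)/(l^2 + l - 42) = (l - 8)/(l - 6)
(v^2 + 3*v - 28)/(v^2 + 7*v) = (v - 4)/v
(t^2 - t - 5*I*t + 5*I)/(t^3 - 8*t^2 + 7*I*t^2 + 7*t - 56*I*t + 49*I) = (t - 5*I)/(t^2 + 7*t*(-1 + I) - 49*I)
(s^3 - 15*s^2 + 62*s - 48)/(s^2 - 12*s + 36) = (s^2 - 9*s + 8)/(s - 6)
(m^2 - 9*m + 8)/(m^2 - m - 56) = (m - 1)/(m + 7)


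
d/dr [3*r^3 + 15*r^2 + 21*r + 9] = 9*r^2 + 30*r + 21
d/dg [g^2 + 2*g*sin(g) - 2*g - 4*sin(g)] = 2*g*cos(g) + 2*g + 2*sin(g) - 4*cos(g) - 2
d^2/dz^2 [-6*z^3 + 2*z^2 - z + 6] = 4 - 36*z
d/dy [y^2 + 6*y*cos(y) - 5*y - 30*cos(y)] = -6*y*sin(y) + 2*y + 30*sin(y) + 6*cos(y) - 5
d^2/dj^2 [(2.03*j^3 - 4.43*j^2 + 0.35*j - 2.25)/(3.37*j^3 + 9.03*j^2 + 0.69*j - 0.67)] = (-1.13686837721616e-13*j^7 - 224.1724*j^6 - 4.47266400000012*j^5 - 125.922072*j^4 - 1098.403264*j^3 - 1289.152992*j^2 - 96.423288*j - 33.021544)/(38.272753*j^9 + 307.658421*j^8 + 847.887282*j^7 + 839.471712*j^6 + 51.270012*j^5 - 160.347366*j^4 - 20.180526*j^3 + 11.20374*j^2 + 0.929223*j - 0.300763)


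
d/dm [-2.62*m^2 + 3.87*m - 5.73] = 3.87 - 5.24*m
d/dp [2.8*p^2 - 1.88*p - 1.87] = 5.6*p - 1.88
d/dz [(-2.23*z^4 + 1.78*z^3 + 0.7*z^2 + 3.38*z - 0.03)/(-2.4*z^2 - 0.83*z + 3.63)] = (10.704*z^5 + 1.2807*z^4 - 35.3344*z^3 + 26.9152*z^2 + 4.938*z + 12.2445)/(5.76*z^4 + 3.984*z^3 - 16.7351*z^2 - 6.0258*z + 13.1769)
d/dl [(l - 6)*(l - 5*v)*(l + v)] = 3*l^2 - 8*l*v - 12*l - 5*v^2 + 24*v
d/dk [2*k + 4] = 2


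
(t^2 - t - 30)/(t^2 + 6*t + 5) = (t - 6)/(t + 1)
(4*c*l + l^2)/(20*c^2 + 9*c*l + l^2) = l/(5*c + l)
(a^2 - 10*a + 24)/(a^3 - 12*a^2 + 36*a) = (a - 4)/(a*(a - 6))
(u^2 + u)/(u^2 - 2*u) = (u + 1)/(u - 2)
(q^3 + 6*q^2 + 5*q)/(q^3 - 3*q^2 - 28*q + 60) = q*(q + 1)/(q^2 - 8*q + 12)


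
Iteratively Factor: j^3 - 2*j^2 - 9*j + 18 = (j - 2)*(j^2 - 9) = (j - 3)*(j - 2)*(j + 3)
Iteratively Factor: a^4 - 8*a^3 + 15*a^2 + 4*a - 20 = (a - 2)*(a^3 - 6*a^2 + 3*a + 10) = (a - 5)*(a - 2)*(a^2 - a - 2) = (a - 5)*(a - 2)*(a + 1)*(a - 2)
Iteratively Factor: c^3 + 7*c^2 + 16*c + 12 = (c + 2)*(c^2 + 5*c + 6) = (c + 2)*(c + 3)*(c + 2)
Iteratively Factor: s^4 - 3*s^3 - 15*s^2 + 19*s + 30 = (s - 5)*(s^3 + 2*s^2 - 5*s - 6) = (s - 5)*(s + 3)*(s^2 - s - 2) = (s - 5)*(s + 1)*(s + 3)*(s - 2)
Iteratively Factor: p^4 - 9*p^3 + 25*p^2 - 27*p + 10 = (p - 1)*(p^3 - 8*p^2 + 17*p - 10) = (p - 1)^2*(p^2 - 7*p + 10) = (p - 2)*(p - 1)^2*(p - 5)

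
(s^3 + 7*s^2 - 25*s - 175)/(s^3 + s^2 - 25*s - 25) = (s + 7)/(s + 1)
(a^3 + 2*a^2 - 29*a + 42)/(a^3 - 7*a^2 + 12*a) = (a^2 + 5*a - 14)/(a*(a - 4))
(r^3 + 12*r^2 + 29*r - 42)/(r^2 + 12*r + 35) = (r^2 + 5*r - 6)/(r + 5)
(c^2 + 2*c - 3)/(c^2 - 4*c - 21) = (c - 1)/(c - 7)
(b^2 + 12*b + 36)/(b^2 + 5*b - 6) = (b + 6)/(b - 1)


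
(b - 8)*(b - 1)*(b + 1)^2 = b^4 - 7*b^3 - 9*b^2 + 7*b + 8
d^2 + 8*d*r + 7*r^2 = (d + r)*(d + 7*r)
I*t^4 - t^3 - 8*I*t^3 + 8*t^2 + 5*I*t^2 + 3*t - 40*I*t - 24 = (t - 8)*(t - I)*(t + 3*I)*(I*t + 1)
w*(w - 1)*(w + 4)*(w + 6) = w^4 + 9*w^3 + 14*w^2 - 24*w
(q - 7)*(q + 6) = q^2 - q - 42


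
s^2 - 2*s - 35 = (s - 7)*(s + 5)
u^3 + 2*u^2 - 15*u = u*(u - 3)*(u + 5)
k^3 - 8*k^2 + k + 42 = (k - 7)*(k - 3)*(k + 2)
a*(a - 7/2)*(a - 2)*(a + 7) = a^4 + 3*a^3/2 - 63*a^2/2 + 49*a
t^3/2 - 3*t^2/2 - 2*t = t*(t/2 + 1/2)*(t - 4)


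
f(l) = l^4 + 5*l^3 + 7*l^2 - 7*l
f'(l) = 4*l^3 + 15*l^2 + 14*l - 7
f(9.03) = 10838.07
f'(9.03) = 4287.79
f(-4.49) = 126.39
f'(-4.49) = -129.53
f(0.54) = -0.87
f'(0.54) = 5.56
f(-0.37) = 3.31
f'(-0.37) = -10.33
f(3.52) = 433.69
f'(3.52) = 402.59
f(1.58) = 32.37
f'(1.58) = 68.34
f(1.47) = 25.39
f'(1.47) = 58.70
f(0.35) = -1.36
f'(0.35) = -0.09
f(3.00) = 258.00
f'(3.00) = 278.00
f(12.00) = 30300.00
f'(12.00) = 9233.00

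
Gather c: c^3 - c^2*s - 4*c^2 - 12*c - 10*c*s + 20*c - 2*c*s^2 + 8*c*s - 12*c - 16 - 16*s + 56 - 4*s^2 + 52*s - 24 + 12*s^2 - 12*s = c^3 + c^2*(-s - 4) + c*(-2*s^2 - 2*s - 4) + 8*s^2 + 24*s + 16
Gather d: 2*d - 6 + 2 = 2*d - 4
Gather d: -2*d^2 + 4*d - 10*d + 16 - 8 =-2*d^2 - 6*d + 8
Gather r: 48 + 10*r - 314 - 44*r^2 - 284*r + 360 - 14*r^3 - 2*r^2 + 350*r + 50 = -14*r^3 - 46*r^2 + 76*r + 144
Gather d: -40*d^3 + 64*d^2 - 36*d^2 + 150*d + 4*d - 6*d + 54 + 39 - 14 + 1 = -40*d^3 + 28*d^2 + 148*d + 80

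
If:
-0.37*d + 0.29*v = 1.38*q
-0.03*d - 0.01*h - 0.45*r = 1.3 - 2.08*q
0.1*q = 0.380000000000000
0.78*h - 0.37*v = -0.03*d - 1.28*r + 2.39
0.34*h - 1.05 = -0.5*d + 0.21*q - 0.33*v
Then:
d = 0.23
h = -12.75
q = 3.80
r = 14.94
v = 18.38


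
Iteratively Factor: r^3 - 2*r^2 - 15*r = (r)*(r^2 - 2*r - 15) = r*(r - 5)*(r + 3)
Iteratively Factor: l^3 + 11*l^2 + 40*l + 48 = (l + 4)*(l^2 + 7*l + 12) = (l + 3)*(l + 4)*(l + 4)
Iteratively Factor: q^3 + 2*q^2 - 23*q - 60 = (q - 5)*(q^2 + 7*q + 12) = (q - 5)*(q + 4)*(q + 3)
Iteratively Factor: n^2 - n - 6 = (n - 3)*(n + 2)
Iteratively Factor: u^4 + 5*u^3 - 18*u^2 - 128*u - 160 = (u + 4)*(u^3 + u^2 - 22*u - 40) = (u + 2)*(u + 4)*(u^2 - u - 20) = (u - 5)*(u + 2)*(u + 4)*(u + 4)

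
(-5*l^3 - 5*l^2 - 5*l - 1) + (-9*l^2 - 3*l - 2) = -5*l^3 - 14*l^2 - 8*l - 3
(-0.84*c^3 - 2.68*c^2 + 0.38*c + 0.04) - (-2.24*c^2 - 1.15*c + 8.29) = -0.84*c^3 - 0.44*c^2 + 1.53*c - 8.25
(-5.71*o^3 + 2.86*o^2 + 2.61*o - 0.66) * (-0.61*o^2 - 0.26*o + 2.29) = 3.4831*o^5 - 0.26*o^4 - 15.4116*o^3 + 6.2734*o^2 + 6.1485*o - 1.5114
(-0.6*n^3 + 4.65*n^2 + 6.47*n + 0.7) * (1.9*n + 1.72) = -1.14*n^4 + 7.803*n^3 + 20.291*n^2 + 12.4584*n + 1.204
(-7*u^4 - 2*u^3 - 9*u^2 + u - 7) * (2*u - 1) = -14*u^5 + 3*u^4 - 16*u^3 + 11*u^2 - 15*u + 7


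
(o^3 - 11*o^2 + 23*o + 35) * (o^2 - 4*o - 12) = o^5 - 15*o^4 + 55*o^3 + 75*o^2 - 416*o - 420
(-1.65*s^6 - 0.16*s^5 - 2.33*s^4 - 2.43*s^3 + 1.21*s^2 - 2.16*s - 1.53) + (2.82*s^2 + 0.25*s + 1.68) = -1.65*s^6 - 0.16*s^5 - 2.33*s^4 - 2.43*s^3 + 4.03*s^2 - 1.91*s + 0.15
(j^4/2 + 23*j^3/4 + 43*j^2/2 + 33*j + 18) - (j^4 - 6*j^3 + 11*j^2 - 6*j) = -j^4/2 + 47*j^3/4 + 21*j^2/2 + 39*j + 18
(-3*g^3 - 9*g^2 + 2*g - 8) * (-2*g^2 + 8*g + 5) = 6*g^5 - 6*g^4 - 91*g^3 - 13*g^2 - 54*g - 40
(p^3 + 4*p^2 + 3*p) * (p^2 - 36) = p^5 + 4*p^4 - 33*p^3 - 144*p^2 - 108*p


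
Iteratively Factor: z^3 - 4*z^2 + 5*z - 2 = (z - 2)*(z^2 - 2*z + 1) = (z - 2)*(z - 1)*(z - 1)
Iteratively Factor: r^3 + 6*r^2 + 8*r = (r)*(r^2 + 6*r + 8) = r*(r + 2)*(r + 4)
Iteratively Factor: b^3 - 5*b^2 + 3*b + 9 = (b - 3)*(b^2 - 2*b - 3) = (b - 3)^2*(b + 1)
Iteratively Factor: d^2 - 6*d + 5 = (d - 5)*(d - 1)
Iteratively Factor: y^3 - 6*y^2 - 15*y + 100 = (y + 4)*(y^2 - 10*y + 25) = (y - 5)*(y + 4)*(y - 5)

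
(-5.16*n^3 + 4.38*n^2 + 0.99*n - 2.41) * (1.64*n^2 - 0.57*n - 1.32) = -8.4624*n^5 + 10.1244*n^4 + 5.9382*n^3 - 10.2983*n^2 + 0.0669*n + 3.1812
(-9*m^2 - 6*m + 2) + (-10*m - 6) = -9*m^2 - 16*m - 4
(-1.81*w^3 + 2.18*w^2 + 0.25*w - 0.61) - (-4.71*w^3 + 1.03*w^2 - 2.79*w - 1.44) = 2.9*w^3 + 1.15*w^2 + 3.04*w + 0.83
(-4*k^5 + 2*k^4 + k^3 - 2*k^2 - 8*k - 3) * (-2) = 8*k^5 - 4*k^4 - 2*k^3 + 4*k^2 + 16*k + 6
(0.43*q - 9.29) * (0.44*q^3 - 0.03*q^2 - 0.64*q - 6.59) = 0.1892*q^4 - 4.1005*q^3 + 0.00349999999999995*q^2 + 3.1119*q + 61.2211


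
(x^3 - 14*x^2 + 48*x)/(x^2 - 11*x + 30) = x*(x - 8)/(x - 5)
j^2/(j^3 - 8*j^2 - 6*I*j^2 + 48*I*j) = j/(j^2 - 8*j - 6*I*j + 48*I)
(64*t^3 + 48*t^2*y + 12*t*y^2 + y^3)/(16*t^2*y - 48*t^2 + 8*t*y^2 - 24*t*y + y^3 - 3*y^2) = (4*t + y)/(y - 3)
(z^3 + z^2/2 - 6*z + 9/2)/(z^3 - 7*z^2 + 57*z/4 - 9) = 2*(z^2 + 2*z - 3)/(2*z^2 - 11*z + 12)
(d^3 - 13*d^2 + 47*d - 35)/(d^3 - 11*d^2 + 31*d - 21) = (d - 5)/(d - 3)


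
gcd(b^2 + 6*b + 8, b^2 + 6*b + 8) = b^2 + 6*b + 8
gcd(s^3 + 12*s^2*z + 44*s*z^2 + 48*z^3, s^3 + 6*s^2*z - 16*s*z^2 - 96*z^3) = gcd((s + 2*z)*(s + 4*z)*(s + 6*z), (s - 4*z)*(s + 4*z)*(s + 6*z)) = s^2 + 10*s*z + 24*z^2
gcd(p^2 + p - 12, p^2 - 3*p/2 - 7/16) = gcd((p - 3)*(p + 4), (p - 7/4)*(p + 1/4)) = 1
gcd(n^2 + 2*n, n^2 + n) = n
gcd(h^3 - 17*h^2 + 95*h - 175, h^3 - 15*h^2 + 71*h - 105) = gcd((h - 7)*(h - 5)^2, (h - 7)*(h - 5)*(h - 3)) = h^2 - 12*h + 35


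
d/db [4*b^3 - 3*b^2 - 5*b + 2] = 12*b^2 - 6*b - 5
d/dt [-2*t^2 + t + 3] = 1 - 4*t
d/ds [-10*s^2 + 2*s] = 2 - 20*s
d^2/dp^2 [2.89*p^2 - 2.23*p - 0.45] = 5.78000000000000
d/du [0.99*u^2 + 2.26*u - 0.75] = 1.98*u + 2.26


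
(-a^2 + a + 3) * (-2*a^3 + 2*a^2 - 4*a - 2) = 2*a^5 - 4*a^4 + 4*a^2 - 14*a - 6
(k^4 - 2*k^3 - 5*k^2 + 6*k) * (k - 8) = k^5 - 10*k^4 + 11*k^3 + 46*k^2 - 48*k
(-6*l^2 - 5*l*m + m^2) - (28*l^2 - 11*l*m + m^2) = -34*l^2 + 6*l*m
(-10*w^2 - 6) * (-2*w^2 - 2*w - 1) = 20*w^4 + 20*w^3 + 22*w^2 + 12*w + 6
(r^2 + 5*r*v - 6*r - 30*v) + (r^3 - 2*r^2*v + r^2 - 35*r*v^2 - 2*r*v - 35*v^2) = r^3 - 2*r^2*v + 2*r^2 - 35*r*v^2 + 3*r*v - 6*r - 35*v^2 - 30*v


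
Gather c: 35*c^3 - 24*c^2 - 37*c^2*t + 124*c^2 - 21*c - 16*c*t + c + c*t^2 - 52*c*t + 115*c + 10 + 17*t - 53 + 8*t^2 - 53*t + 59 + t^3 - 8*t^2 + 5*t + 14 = 35*c^3 + c^2*(100 - 37*t) + c*(t^2 - 68*t + 95) + t^3 - 31*t + 30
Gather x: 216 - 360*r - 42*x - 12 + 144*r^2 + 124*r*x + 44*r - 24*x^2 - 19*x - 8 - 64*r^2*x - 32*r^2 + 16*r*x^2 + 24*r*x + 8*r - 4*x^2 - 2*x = 112*r^2 - 308*r + x^2*(16*r - 28) + x*(-64*r^2 + 148*r - 63) + 196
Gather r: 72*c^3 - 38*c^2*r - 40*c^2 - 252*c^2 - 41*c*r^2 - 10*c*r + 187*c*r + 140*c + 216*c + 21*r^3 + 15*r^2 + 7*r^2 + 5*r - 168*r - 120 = 72*c^3 - 292*c^2 + 356*c + 21*r^3 + r^2*(22 - 41*c) + r*(-38*c^2 + 177*c - 163) - 120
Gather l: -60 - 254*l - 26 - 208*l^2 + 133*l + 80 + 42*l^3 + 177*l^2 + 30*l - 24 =42*l^3 - 31*l^2 - 91*l - 30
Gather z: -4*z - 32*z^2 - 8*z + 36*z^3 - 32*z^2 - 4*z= 36*z^3 - 64*z^2 - 16*z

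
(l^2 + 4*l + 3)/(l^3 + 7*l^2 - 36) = (l + 1)/(l^2 + 4*l - 12)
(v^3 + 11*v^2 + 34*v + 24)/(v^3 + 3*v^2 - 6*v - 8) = (v + 6)/(v - 2)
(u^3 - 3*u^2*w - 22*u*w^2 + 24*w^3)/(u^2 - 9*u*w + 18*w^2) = (u^2 + 3*u*w - 4*w^2)/(u - 3*w)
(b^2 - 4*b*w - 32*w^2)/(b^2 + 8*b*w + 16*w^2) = (b - 8*w)/(b + 4*w)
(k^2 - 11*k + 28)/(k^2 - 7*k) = (k - 4)/k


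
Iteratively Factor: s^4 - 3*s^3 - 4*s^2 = (s)*(s^3 - 3*s^2 - 4*s) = s*(s - 4)*(s^2 + s) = s^2*(s - 4)*(s + 1)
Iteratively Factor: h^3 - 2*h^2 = (h)*(h^2 - 2*h) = h^2*(h - 2)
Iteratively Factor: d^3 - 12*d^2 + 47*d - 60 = (d - 4)*(d^2 - 8*d + 15) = (d - 5)*(d - 4)*(d - 3)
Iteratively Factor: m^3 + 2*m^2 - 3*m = (m - 1)*(m^2 + 3*m) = m*(m - 1)*(m + 3)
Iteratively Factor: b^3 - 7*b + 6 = (b + 3)*(b^2 - 3*b + 2) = (b - 2)*(b + 3)*(b - 1)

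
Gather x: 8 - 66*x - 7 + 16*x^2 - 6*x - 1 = 16*x^2 - 72*x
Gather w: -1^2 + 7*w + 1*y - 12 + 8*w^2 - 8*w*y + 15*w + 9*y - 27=8*w^2 + w*(22 - 8*y) + 10*y - 40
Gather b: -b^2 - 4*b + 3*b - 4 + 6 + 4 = -b^2 - b + 6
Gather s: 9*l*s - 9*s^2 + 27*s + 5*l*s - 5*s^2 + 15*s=-14*s^2 + s*(14*l + 42)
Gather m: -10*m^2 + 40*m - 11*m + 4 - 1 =-10*m^2 + 29*m + 3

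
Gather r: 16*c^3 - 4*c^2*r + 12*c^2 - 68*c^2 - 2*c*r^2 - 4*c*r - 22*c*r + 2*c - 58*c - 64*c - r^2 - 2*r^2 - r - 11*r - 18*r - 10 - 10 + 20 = 16*c^3 - 56*c^2 - 120*c + r^2*(-2*c - 3) + r*(-4*c^2 - 26*c - 30)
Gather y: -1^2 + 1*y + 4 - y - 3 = 0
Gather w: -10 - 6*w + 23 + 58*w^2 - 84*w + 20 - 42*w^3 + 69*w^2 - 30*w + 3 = -42*w^3 + 127*w^2 - 120*w + 36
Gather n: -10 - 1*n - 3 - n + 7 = -2*n - 6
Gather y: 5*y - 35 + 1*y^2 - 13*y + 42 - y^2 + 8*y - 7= 0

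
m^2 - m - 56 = (m - 8)*(m + 7)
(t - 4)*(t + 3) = t^2 - t - 12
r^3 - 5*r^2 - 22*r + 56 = (r - 7)*(r - 2)*(r + 4)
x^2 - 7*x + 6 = (x - 6)*(x - 1)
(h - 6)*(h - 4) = h^2 - 10*h + 24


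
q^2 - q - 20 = (q - 5)*(q + 4)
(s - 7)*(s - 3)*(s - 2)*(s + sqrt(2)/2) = s^4 - 12*s^3 + sqrt(2)*s^3/2 - 6*sqrt(2)*s^2 + 41*s^2 - 42*s + 41*sqrt(2)*s/2 - 21*sqrt(2)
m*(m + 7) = m^2 + 7*m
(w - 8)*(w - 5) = w^2 - 13*w + 40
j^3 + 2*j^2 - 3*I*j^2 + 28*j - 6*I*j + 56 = (j + 2)*(j - 7*I)*(j + 4*I)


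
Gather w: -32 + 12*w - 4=12*w - 36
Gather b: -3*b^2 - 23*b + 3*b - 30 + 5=-3*b^2 - 20*b - 25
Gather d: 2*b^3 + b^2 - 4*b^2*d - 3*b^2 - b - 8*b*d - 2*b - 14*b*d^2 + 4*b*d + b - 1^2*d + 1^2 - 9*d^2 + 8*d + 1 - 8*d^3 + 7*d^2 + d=2*b^3 - 2*b^2 - 2*b - 8*d^3 + d^2*(-14*b - 2) + d*(-4*b^2 - 4*b + 8) + 2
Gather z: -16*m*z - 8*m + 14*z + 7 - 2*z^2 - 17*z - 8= -8*m - 2*z^2 + z*(-16*m - 3) - 1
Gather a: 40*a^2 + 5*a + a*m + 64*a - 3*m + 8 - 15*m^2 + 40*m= 40*a^2 + a*(m + 69) - 15*m^2 + 37*m + 8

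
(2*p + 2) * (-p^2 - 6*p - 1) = -2*p^3 - 14*p^2 - 14*p - 2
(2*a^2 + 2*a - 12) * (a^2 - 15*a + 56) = 2*a^4 - 28*a^3 + 70*a^2 + 292*a - 672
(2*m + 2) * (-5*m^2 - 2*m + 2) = -10*m^3 - 14*m^2 + 4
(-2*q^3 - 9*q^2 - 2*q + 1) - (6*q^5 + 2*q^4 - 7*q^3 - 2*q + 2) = -6*q^5 - 2*q^4 + 5*q^3 - 9*q^2 - 1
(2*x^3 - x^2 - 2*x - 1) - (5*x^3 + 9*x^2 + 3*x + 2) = -3*x^3 - 10*x^2 - 5*x - 3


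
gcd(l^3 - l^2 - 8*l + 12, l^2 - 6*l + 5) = 1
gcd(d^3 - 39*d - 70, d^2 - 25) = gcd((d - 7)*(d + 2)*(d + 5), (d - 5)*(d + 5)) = d + 5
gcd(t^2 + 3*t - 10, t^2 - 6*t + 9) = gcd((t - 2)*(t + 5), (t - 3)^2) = 1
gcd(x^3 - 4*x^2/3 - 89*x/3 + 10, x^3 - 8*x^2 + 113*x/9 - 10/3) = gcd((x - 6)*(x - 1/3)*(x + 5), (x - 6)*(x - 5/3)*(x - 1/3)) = x^2 - 19*x/3 + 2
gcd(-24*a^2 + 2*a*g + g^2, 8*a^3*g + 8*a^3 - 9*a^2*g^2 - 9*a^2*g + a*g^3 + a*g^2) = 1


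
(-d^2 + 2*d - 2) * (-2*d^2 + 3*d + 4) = 2*d^4 - 7*d^3 + 6*d^2 + 2*d - 8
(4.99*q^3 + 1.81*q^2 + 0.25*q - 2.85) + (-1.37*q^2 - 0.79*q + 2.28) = 4.99*q^3 + 0.44*q^2 - 0.54*q - 0.57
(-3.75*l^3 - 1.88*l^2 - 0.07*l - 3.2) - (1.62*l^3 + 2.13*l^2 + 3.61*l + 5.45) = -5.37*l^3 - 4.01*l^2 - 3.68*l - 8.65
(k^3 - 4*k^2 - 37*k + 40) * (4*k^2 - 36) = 4*k^5 - 16*k^4 - 184*k^3 + 304*k^2 + 1332*k - 1440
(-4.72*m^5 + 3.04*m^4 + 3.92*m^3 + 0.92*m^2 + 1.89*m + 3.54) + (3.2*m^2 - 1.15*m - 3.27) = -4.72*m^5 + 3.04*m^4 + 3.92*m^3 + 4.12*m^2 + 0.74*m + 0.27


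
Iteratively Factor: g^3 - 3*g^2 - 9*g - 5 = (g - 5)*(g^2 + 2*g + 1) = (g - 5)*(g + 1)*(g + 1)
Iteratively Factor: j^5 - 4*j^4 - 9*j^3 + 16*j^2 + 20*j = (j + 1)*(j^4 - 5*j^3 - 4*j^2 + 20*j) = (j - 2)*(j + 1)*(j^3 - 3*j^2 - 10*j) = (j - 2)*(j + 1)*(j + 2)*(j^2 - 5*j) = (j - 5)*(j - 2)*(j + 1)*(j + 2)*(j)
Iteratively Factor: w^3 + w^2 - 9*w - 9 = (w + 1)*(w^2 - 9) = (w + 1)*(w + 3)*(w - 3)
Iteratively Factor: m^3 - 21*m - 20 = (m + 4)*(m^2 - 4*m - 5) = (m + 1)*(m + 4)*(m - 5)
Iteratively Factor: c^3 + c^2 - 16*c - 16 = (c + 1)*(c^2 - 16) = (c - 4)*(c + 1)*(c + 4)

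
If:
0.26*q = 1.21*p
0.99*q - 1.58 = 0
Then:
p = 0.34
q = 1.60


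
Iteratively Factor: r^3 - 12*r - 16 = (r + 2)*(r^2 - 2*r - 8) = (r - 4)*(r + 2)*(r + 2)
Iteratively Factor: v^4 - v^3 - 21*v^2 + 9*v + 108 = (v + 3)*(v^3 - 4*v^2 - 9*v + 36) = (v + 3)^2*(v^2 - 7*v + 12) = (v - 4)*(v + 3)^2*(v - 3)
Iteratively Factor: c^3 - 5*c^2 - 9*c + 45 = (c + 3)*(c^2 - 8*c + 15) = (c - 5)*(c + 3)*(c - 3)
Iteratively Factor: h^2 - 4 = (h - 2)*(h + 2)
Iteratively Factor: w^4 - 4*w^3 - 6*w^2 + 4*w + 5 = (w - 1)*(w^3 - 3*w^2 - 9*w - 5) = (w - 1)*(w + 1)*(w^2 - 4*w - 5) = (w - 5)*(w - 1)*(w + 1)*(w + 1)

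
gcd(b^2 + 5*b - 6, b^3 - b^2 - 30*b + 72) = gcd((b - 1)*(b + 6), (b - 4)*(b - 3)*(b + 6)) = b + 6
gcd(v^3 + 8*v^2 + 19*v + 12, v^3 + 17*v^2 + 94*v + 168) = v + 4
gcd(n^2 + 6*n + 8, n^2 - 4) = n + 2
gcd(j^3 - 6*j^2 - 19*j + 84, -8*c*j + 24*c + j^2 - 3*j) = j - 3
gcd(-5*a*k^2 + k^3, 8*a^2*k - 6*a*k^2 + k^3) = k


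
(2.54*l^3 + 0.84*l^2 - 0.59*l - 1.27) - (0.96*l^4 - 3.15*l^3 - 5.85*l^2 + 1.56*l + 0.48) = -0.96*l^4 + 5.69*l^3 + 6.69*l^2 - 2.15*l - 1.75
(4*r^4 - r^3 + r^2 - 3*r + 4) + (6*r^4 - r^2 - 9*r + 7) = 10*r^4 - r^3 - 12*r + 11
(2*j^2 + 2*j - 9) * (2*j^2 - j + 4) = 4*j^4 + 2*j^3 - 12*j^2 + 17*j - 36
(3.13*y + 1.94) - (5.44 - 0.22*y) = 3.35*y - 3.5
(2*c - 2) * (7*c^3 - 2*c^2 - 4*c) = 14*c^4 - 18*c^3 - 4*c^2 + 8*c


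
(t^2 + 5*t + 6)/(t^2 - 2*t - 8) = (t + 3)/(t - 4)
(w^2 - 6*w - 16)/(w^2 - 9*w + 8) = (w + 2)/(w - 1)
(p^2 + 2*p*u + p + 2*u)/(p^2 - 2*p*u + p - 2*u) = (p + 2*u)/(p - 2*u)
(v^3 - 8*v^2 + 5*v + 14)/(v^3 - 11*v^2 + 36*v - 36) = (v^2 - 6*v - 7)/(v^2 - 9*v + 18)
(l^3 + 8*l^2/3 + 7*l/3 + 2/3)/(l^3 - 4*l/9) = 3*(l^2 + 2*l + 1)/(l*(3*l - 2))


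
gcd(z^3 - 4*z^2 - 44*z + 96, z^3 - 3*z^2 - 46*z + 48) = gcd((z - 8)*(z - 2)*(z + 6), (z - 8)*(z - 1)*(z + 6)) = z^2 - 2*z - 48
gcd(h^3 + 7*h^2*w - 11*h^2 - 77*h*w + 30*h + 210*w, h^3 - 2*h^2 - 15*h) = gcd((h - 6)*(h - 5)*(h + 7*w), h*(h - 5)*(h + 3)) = h - 5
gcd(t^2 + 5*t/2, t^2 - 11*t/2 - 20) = t + 5/2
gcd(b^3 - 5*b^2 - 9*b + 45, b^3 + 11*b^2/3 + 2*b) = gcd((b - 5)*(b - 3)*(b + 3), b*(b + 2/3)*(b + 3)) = b + 3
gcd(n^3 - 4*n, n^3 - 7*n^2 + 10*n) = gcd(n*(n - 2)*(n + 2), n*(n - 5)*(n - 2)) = n^2 - 2*n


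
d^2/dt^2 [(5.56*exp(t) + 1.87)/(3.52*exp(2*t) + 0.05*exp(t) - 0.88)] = (68.890624*exp(4*t) + 91.701632*exp(3*t) + 104.323296*exp(2*t) + 23.419363*exp(t) + 4.387944)*exp(t)/(43.614208*exp(6*t) + 1.85856*exp(5*t) - 32.684256*exp(4*t) - 0.929155*exp(3*t) + 8.171064*exp(2*t) + 0.11616*exp(t) - 0.681472)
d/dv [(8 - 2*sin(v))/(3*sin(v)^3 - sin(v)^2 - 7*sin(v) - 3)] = 2*(6*sin(v)^3 - 37*sin(v)^2 + 8*sin(v) + 31)*cos(v)/(-3*sin(v)^3 + sin(v)^2 + 7*sin(v) + 3)^2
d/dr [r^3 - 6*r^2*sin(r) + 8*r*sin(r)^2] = -6*r^2*cos(r) + 3*r^2 - 12*r*sin(r) + 8*r*sin(2*r) + 8*sin(r)^2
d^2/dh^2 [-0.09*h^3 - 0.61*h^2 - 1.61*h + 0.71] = -0.54*h - 1.22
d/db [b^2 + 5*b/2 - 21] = 2*b + 5/2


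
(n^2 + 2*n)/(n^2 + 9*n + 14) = n/(n + 7)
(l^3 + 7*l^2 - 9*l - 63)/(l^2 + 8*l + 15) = (l^2 + 4*l - 21)/(l + 5)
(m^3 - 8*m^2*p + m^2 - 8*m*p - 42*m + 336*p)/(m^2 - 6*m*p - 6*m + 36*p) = (-m^2 + 8*m*p - 7*m + 56*p)/(-m + 6*p)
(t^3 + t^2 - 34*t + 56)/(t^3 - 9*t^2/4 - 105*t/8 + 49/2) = 8*(t^2 + 5*t - 14)/(8*t^2 + 14*t - 49)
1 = 1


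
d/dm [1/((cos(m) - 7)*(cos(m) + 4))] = (2*cos(m) - 3)*sin(m)/((cos(m) - 7)^2*(cos(m) + 4)^2)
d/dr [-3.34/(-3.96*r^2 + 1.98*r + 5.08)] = (6.6132 - 26.4528*r)/(-3.96*r^2 + 1.98*r + 5.08)^2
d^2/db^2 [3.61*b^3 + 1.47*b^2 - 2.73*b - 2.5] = 21.66*b + 2.94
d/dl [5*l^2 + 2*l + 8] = 10*l + 2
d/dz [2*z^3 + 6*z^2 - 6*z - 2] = 6*z^2 + 12*z - 6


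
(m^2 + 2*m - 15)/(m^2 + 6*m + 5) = (m - 3)/(m + 1)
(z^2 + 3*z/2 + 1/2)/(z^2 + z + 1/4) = 2*(z + 1)/(2*z + 1)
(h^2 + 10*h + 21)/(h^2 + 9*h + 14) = (h + 3)/(h + 2)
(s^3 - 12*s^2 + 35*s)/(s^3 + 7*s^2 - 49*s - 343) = s*(s - 5)/(s^2 + 14*s + 49)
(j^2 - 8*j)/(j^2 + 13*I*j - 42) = j*(j - 8)/(j^2 + 13*I*j - 42)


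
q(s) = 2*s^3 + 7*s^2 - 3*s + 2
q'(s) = 6*s^2 + 14*s - 3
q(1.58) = 22.62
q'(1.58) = 34.10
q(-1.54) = 15.92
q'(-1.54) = -10.33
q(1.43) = 17.87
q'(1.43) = 29.29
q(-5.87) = -143.72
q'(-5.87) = 121.56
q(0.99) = 7.83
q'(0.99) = 16.74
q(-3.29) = 16.42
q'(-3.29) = 15.88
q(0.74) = 4.42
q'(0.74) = 10.65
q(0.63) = 3.39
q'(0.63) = 8.20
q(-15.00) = -5128.00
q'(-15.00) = 1137.00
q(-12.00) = -2410.00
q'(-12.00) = 693.00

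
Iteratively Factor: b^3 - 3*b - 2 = (b + 1)*(b^2 - b - 2) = (b + 1)^2*(b - 2)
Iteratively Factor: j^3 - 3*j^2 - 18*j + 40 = (j - 2)*(j^2 - j - 20) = (j - 5)*(j - 2)*(j + 4)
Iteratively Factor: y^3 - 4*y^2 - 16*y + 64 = (y - 4)*(y^2 - 16) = (y - 4)*(y + 4)*(y - 4)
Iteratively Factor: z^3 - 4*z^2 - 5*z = (z + 1)*(z^2 - 5*z) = z*(z + 1)*(z - 5)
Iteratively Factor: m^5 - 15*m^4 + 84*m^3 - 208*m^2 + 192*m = (m - 4)*(m^4 - 11*m^3 + 40*m^2 - 48*m) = (m - 4)*(m - 3)*(m^3 - 8*m^2 + 16*m) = m*(m - 4)*(m - 3)*(m^2 - 8*m + 16) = m*(m - 4)^2*(m - 3)*(m - 4)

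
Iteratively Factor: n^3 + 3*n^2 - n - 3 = (n + 1)*(n^2 + 2*n - 3) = (n + 1)*(n + 3)*(n - 1)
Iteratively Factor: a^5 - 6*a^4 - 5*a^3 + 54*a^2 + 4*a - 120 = (a - 3)*(a^4 - 3*a^3 - 14*a^2 + 12*a + 40) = (a - 3)*(a + 2)*(a^3 - 5*a^2 - 4*a + 20) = (a - 3)*(a - 2)*(a + 2)*(a^2 - 3*a - 10) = (a - 5)*(a - 3)*(a - 2)*(a + 2)*(a + 2)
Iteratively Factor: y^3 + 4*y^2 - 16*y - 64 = (y - 4)*(y^2 + 8*y + 16) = (y - 4)*(y + 4)*(y + 4)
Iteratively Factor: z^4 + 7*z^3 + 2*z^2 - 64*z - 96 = (z - 3)*(z^3 + 10*z^2 + 32*z + 32) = (z - 3)*(z + 4)*(z^2 + 6*z + 8) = (z - 3)*(z + 2)*(z + 4)*(z + 4)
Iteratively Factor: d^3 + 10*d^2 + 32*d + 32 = (d + 2)*(d^2 + 8*d + 16) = (d + 2)*(d + 4)*(d + 4)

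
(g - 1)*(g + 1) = g^2 - 1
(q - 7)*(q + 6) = q^2 - q - 42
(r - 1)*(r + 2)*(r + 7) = r^3 + 8*r^2 + 5*r - 14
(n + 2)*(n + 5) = n^2 + 7*n + 10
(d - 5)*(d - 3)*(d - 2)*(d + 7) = d^4 - 3*d^3 - 39*d^2 + 187*d - 210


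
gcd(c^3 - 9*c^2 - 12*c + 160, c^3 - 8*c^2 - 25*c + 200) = c^2 - 13*c + 40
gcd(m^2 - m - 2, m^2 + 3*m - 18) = 1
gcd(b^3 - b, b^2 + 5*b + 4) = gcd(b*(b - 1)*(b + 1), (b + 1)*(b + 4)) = b + 1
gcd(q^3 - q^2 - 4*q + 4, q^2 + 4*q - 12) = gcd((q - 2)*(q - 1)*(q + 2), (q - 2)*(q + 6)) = q - 2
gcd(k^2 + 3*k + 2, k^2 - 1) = k + 1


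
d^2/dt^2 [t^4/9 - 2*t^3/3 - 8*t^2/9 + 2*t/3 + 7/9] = 4*t^2/3 - 4*t - 16/9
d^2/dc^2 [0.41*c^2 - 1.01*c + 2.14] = 0.820000000000000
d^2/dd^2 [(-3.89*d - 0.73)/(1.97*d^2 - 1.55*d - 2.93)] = ((3.89*d + 0.73)*(3.94*d - 1.55)*(7.88*d - 3.1) + (45.9798*d - 9.1828)*(-1.97*d^2 + 1.55*d + 2.93))/(-1.97*d^2 + 1.55*d + 2.93)^3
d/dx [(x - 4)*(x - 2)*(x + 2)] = 3*x^2 - 8*x - 4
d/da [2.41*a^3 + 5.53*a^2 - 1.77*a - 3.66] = 7.23*a^2 + 11.06*a - 1.77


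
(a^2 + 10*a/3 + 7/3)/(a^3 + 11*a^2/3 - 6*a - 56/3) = (3*a^2 + 10*a + 7)/(3*a^3 + 11*a^2 - 18*a - 56)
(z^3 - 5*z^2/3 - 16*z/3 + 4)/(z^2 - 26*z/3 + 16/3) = (z^2 - z - 6)/(z - 8)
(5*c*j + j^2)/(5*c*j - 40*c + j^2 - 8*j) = j/(j - 8)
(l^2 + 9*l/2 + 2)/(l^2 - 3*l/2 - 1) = (l + 4)/(l - 2)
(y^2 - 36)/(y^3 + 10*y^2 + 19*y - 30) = (y - 6)/(y^2 + 4*y - 5)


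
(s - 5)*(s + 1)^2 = s^3 - 3*s^2 - 9*s - 5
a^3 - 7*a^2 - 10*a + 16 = (a - 8)*(a - 1)*(a + 2)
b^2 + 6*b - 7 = (b - 1)*(b + 7)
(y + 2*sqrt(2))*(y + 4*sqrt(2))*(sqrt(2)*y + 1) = sqrt(2)*y^3 + 13*y^2 + 22*sqrt(2)*y + 16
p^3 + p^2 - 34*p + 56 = (p - 4)*(p - 2)*(p + 7)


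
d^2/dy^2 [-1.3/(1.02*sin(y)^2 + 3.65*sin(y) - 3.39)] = (5.41008*sin(y)^4 + 14.5197*sin(y)^3 + 27.18469*sin(y)^2 - 12.95385*sin(y) - 43.62878)/(1.02*sin(y)^2 + 3.65*sin(y) - 3.39)^3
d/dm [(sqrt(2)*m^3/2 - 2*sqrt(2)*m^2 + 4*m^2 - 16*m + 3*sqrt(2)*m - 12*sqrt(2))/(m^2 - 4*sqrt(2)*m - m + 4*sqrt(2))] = (sqrt(2)*m^4/2 - 8*m^3 - sqrt(2)*m^3 - 17*sqrt(2)*m^2 + 40*m^2 - 32*m + 56*sqrt(2)*m - 76*sqrt(2) - 72)/(m^4 - 8*sqrt(2)*m^3 - 2*m^3 + 16*sqrt(2)*m^2 + 33*m^2 - 64*m - 8*sqrt(2)*m + 32)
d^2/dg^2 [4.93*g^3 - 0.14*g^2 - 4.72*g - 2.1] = 29.58*g - 0.28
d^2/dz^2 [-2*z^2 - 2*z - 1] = -4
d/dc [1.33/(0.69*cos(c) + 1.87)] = 0.9177*sin(c)/(0.69*cos(c) + 1.87)^2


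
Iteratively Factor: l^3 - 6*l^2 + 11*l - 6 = (l - 3)*(l^2 - 3*l + 2) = (l - 3)*(l - 2)*(l - 1)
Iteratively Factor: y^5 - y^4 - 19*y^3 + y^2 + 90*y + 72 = (y + 1)*(y^4 - 2*y^3 - 17*y^2 + 18*y + 72) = (y - 3)*(y + 1)*(y^3 + y^2 - 14*y - 24) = (y - 3)*(y + 1)*(y + 2)*(y^2 - y - 12) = (y - 4)*(y - 3)*(y + 1)*(y + 2)*(y + 3)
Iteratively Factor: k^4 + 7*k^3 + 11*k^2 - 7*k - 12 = (k + 1)*(k^3 + 6*k^2 + 5*k - 12) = (k + 1)*(k + 3)*(k^2 + 3*k - 4) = (k + 1)*(k + 3)*(k + 4)*(k - 1)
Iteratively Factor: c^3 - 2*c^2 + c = (c - 1)*(c^2 - c) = (c - 1)^2*(c)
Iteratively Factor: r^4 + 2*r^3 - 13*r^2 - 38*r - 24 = (r - 4)*(r^3 + 6*r^2 + 11*r + 6) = (r - 4)*(r + 1)*(r^2 + 5*r + 6) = (r - 4)*(r + 1)*(r + 3)*(r + 2)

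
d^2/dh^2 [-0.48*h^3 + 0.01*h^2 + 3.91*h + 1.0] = 0.02 - 2.88*h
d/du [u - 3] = 1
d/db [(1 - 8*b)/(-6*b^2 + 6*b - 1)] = 2*(-24*b^2 + 6*b + 1)/(36*b^4 - 72*b^3 + 48*b^2 - 12*b + 1)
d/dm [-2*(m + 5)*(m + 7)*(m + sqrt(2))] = -6*m^2 - 48*m - 4*sqrt(2)*m - 70 - 24*sqrt(2)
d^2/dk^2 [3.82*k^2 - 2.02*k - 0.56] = 7.64000000000000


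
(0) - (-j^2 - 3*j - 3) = j^2 + 3*j + 3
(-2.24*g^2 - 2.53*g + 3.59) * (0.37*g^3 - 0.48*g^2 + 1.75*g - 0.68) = -0.8288*g^5 + 0.1391*g^4 - 1.3773*g^3 - 4.6275*g^2 + 8.0029*g - 2.4412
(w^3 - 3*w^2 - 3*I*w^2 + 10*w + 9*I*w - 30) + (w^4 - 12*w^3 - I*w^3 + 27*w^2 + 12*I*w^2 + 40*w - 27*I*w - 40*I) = w^4 - 11*w^3 - I*w^3 + 24*w^2 + 9*I*w^2 + 50*w - 18*I*w - 30 - 40*I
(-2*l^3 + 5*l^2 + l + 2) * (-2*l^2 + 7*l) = 4*l^5 - 24*l^4 + 33*l^3 + 3*l^2 + 14*l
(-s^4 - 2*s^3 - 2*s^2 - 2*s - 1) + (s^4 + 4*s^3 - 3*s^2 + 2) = 2*s^3 - 5*s^2 - 2*s + 1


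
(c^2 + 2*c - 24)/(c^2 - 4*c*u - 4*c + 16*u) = (-c - 6)/(-c + 4*u)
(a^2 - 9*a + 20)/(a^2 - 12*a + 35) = (a - 4)/(a - 7)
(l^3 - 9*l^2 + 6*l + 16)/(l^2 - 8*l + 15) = (l^3 - 9*l^2 + 6*l + 16)/(l^2 - 8*l + 15)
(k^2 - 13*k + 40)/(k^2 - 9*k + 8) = (k - 5)/(k - 1)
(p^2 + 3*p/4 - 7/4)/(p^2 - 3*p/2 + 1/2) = (4*p + 7)/(2*(2*p - 1))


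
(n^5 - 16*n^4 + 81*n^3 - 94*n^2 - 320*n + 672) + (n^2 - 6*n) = n^5 - 16*n^4 + 81*n^3 - 93*n^2 - 326*n + 672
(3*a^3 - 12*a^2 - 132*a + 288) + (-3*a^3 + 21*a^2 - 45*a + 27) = 9*a^2 - 177*a + 315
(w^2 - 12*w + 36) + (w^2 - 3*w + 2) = 2*w^2 - 15*w + 38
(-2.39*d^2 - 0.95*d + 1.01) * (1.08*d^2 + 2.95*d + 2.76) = -2.5812*d^4 - 8.0765*d^3 - 8.3081*d^2 + 0.3575*d + 2.7876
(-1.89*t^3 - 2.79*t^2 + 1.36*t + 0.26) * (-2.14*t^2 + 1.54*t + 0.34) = 4.0446*t^5 + 3.06*t^4 - 7.8496*t^3 + 0.5894*t^2 + 0.8628*t + 0.0884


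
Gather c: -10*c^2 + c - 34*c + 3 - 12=-10*c^2 - 33*c - 9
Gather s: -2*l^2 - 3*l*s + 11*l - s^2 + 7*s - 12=-2*l^2 + 11*l - s^2 + s*(7 - 3*l) - 12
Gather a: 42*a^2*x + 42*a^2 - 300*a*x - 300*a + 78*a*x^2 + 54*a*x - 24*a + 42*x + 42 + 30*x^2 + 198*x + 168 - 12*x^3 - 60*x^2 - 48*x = a^2*(42*x + 42) + a*(78*x^2 - 246*x - 324) - 12*x^3 - 30*x^2 + 192*x + 210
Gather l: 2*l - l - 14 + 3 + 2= l - 9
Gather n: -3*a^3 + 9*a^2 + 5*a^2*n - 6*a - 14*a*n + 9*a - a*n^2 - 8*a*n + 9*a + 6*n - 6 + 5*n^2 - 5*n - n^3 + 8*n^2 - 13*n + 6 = -3*a^3 + 9*a^2 + 12*a - n^3 + n^2*(13 - a) + n*(5*a^2 - 22*a - 12)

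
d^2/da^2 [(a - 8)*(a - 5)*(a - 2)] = 6*a - 30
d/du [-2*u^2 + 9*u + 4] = 9 - 4*u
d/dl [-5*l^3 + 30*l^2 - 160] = 15*l*(4 - l)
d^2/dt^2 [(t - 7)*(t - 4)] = 2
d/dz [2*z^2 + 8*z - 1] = 4*z + 8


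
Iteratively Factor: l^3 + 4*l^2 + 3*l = (l + 3)*(l^2 + l) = l*(l + 3)*(l + 1)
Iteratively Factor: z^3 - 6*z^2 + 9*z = (z - 3)*(z^2 - 3*z) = z*(z - 3)*(z - 3)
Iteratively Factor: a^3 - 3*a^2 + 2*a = (a - 2)*(a^2 - a) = (a - 2)*(a - 1)*(a)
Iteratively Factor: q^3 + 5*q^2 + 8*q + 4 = (q + 2)*(q^2 + 3*q + 2) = (q + 2)^2*(q + 1)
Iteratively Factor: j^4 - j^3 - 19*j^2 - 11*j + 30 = (j + 2)*(j^3 - 3*j^2 - 13*j + 15) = (j - 5)*(j + 2)*(j^2 + 2*j - 3) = (j - 5)*(j - 1)*(j + 2)*(j + 3)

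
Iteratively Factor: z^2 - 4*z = (z)*(z - 4)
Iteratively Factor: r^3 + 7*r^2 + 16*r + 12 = (r + 3)*(r^2 + 4*r + 4) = (r + 2)*(r + 3)*(r + 2)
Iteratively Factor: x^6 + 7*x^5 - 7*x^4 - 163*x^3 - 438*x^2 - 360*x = (x - 5)*(x^5 + 12*x^4 + 53*x^3 + 102*x^2 + 72*x) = (x - 5)*(x + 3)*(x^4 + 9*x^3 + 26*x^2 + 24*x) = (x - 5)*(x + 2)*(x + 3)*(x^3 + 7*x^2 + 12*x) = (x - 5)*(x + 2)*(x + 3)*(x + 4)*(x^2 + 3*x) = (x - 5)*(x + 2)*(x + 3)^2*(x + 4)*(x)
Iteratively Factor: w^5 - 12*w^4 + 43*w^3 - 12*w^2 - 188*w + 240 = (w - 4)*(w^4 - 8*w^3 + 11*w^2 + 32*w - 60) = (w - 4)*(w - 3)*(w^3 - 5*w^2 - 4*w + 20) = (w - 5)*(w - 4)*(w - 3)*(w^2 - 4) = (w - 5)*(w - 4)*(w - 3)*(w + 2)*(w - 2)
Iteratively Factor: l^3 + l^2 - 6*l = (l)*(l^2 + l - 6) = l*(l + 3)*(l - 2)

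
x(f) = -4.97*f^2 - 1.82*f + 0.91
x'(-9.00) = 87.64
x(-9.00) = -385.28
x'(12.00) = -121.10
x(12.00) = -736.61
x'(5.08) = -52.32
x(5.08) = -136.59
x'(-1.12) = 9.31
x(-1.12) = -3.29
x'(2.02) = -21.90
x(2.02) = -23.05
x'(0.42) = -5.99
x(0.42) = -0.73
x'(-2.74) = 25.42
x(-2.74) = -31.42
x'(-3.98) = 37.74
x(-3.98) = -70.57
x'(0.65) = -8.28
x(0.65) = -2.37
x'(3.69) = -38.50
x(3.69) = -73.48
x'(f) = -9.94*f - 1.82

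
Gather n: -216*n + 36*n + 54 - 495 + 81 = -180*n - 360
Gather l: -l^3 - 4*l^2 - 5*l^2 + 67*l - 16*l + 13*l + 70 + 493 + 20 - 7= -l^3 - 9*l^2 + 64*l + 576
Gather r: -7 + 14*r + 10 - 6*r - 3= 8*r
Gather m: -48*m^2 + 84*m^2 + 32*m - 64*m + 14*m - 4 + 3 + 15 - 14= 36*m^2 - 18*m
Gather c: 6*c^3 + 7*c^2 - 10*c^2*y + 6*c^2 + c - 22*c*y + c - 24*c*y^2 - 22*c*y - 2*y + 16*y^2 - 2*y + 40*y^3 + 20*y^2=6*c^3 + c^2*(13 - 10*y) + c*(-24*y^2 - 44*y + 2) + 40*y^3 + 36*y^2 - 4*y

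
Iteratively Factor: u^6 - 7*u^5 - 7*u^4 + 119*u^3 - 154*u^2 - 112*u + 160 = (u - 1)*(u^5 - 6*u^4 - 13*u^3 + 106*u^2 - 48*u - 160) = (u - 1)*(u + 1)*(u^4 - 7*u^3 - 6*u^2 + 112*u - 160) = (u - 1)*(u + 1)*(u + 4)*(u^3 - 11*u^2 + 38*u - 40) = (u - 4)*(u - 1)*(u + 1)*(u + 4)*(u^2 - 7*u + 10) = (u - 4)*(u - 2)*(u - 1)*(u + 1)*(u + 4)*(u - 5)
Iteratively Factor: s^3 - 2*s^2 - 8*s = (s)*(s^2 - 2*s - 8) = s*(s + 2)*(s - 4)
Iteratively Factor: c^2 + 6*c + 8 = (c + 2)*(c + 4)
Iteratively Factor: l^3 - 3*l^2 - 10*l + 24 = (l + 3)*(l^2 - 6*l + 8) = (l - 2)*(l + 3)*(l - 4)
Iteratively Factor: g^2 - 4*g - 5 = (g - 5)*(g + 1)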